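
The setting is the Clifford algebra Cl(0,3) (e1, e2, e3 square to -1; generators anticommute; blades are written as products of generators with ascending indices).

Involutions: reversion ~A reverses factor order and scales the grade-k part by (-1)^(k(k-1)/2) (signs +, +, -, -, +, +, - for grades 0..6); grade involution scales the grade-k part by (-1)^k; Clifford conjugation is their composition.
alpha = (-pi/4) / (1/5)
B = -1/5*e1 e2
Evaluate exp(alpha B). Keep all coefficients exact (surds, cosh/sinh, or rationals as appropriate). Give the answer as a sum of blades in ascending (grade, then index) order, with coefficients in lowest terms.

B^2 = (-1/5)^2*(e1 e2)^2 = 1/25*(-1) = -1/25 (a basis 2-blade squares to minus the product of its generators' squares).
B^2 = -1/25 — the negative square puts this in the circular regime; l = 1/5, alpha*l = -pi/4, so exp(alpha B) = cos(-pi/4) + (sin(-pi/4)/(1/5))*B = sqrt(2)/2 + (-5*sqrt(2)/2)*B.
Answer: sqrt(2)/2 + sqrt(2)/2*e1 e2


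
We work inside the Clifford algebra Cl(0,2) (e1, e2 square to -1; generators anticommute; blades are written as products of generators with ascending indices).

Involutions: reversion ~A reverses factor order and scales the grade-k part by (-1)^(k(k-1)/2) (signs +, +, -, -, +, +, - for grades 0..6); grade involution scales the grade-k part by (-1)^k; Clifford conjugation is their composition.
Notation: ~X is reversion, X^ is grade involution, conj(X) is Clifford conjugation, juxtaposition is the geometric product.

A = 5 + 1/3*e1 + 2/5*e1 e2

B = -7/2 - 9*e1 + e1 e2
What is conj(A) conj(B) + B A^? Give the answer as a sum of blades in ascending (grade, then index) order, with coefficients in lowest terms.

first term: -149/10 + 277/6*e1 - 59/15*e2 - 18/5*e1 e2
second term: -209/10 - 263/6*e1 + 49/15*e2 + 18/5*e1 e2
Answer: -179/5 + 7/3*e1 - 2/3*e2


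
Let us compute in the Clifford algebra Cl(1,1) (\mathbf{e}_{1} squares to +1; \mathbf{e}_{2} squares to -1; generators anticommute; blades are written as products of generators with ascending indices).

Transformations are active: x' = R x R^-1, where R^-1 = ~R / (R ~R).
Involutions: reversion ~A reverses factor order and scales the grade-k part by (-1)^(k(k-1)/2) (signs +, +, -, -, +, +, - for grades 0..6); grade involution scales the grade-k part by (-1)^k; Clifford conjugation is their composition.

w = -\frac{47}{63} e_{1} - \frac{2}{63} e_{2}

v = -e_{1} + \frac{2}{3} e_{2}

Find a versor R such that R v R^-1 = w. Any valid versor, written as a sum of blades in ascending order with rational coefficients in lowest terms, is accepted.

Why this works: both vectors square to \frac{5}{9}, so q(v) = q(w) and R = v + w = -\frac{110}{63} e_{1} + \frac{40}{63} e_{2} carries v to w — its own direction survives, the complement (v - w)/2 flips.
Answer: -\frac{110}{63} e_{1} + \frac{40}{63} e_{2}


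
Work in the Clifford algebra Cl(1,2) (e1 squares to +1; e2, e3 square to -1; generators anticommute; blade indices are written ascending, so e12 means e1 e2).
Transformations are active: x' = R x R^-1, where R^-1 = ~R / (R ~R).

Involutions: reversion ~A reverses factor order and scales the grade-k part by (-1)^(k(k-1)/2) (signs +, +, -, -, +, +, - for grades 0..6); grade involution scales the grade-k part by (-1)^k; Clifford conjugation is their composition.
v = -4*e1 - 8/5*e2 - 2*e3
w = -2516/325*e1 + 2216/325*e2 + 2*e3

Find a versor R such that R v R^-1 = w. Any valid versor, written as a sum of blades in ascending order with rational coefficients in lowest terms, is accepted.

Why this works: both vectors square to 236/25, so q(v) = q(w) and R = v + w = -3816/325*e1 + 1696/325*e2 carries v to w — its own direction survives, the complement (v - w)/2 flips.
Answer: -3816/325*e1 + 1696/325*e2


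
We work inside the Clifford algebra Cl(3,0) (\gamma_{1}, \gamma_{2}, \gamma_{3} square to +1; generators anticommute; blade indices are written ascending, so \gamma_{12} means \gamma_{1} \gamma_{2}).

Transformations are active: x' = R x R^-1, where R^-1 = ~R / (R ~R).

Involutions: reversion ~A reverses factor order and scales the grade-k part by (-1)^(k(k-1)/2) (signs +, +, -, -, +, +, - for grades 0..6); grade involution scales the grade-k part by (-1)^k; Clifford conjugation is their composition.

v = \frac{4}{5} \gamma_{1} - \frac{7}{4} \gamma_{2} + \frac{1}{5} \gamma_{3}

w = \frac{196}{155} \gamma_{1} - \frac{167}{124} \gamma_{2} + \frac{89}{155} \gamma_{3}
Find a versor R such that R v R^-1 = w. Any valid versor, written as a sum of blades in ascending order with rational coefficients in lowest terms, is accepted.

Equal squares first: v^2 = w^2 = \frac{1497}{400}. Then v + w = \frac{64}{31} \gamma_{1} - \frac{96}{31} \gamma_{2} + \frac{24}{31} \gamma_{3} is a versor taking v to w, provided it is invertible.
Answer: \frac{64}{31} \gamma_{1} - \frac{96}{31} \gamma_{2} + \frac{24}{31} \gamma_{3}


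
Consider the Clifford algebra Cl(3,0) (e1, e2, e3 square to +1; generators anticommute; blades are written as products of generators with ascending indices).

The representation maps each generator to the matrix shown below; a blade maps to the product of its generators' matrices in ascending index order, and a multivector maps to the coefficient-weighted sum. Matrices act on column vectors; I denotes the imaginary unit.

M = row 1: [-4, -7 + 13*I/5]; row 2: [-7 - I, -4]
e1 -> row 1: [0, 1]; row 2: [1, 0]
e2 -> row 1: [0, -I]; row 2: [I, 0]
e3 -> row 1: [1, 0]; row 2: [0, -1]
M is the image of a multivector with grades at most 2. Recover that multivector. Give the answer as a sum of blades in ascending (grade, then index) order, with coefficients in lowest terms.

Method: 1, rho(e1), rho(e2), rho(e3) form a trace-orthogonal basis of the 2x2 complex matrices (tr(X Y) = 2 if X = Y, else 0), so M = m0*1 + m1*rho(e1) + m2*rho(e2) + m3*rho(e3) with m0 = tr(M)/2 = -4, m1 = tr(M rho(e1))/2 = -7 + 4*I/5, m2 = tr(M rho(e2))/2 = -9/5, m3 = tr(M rho(e3))/2 = 0.
Multiplying table entries, the bivector images are rho(e1 e2) = I*rho(e3), rho(e1 e3) = -I*rho(e2), rho(e2 e3) = I*rho(e1); with real blade coefficients the real parts of m0..m3 are the coefficients of 1, e1, e2, e3 and the imaginary parts give the bivectors (e2 e3: Im m1, e1 e3: -Im m2, e1 e2: Im m3).
Answer: -4 - 7*e1 - 9/5*e2 + 4/5*e2 e3


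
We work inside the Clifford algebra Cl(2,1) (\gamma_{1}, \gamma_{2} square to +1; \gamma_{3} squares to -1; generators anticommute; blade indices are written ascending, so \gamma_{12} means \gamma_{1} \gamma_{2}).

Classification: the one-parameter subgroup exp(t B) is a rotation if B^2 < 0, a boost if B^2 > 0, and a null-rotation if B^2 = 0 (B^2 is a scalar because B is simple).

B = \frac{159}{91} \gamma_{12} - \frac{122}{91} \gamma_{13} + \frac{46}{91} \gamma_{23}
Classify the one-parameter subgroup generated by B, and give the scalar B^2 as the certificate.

B^2 term by term: the squares give (\frac{159}{91})^2*(\gamma_{12})^2 + (-\frac{122}{91})^2*(\gamma_{13})^2 + (\frac{46}{91})^2*(\gamma_{23})^2 = \frac{25281}{8281}*(-1) + \frac{14884}{8281}*(+1) + \frac{2116}{8281}*(+1) = -1 (each basis 2-blade squares to minus the product of its generators' squares); cross terms between blades sharing an index anticommute and cancel. So B^2 = -1.
Answer: rotation, certificate B^2 = -1. No conjugation can change B^2 = -1; the sign gives the class.


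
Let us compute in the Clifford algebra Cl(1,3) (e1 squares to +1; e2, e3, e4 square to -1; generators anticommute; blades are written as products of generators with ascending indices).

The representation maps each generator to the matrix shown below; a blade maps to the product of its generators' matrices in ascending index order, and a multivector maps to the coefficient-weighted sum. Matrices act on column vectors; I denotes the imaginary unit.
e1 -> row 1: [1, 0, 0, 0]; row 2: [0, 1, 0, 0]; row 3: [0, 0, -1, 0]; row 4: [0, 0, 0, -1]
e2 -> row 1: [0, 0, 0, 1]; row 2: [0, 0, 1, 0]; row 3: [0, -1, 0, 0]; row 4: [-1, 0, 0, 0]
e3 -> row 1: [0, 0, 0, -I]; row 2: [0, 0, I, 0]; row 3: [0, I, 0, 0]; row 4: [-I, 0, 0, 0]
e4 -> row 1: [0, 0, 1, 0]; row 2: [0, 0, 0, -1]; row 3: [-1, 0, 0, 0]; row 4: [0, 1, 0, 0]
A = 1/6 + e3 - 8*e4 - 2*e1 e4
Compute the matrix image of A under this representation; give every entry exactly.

Bivector images (products of the table entries): rho(e1 e4) = rho(e1)rho(e4) = row 1: [0, 0, 1, 0]; row 2: [0, 0, 0, -1]; row 3: [1, 0, 0, 0]; row 4: [0, -1, 0, 0].
M = (1/6)*1 + (1)*rho(e3) + (-8)*rho(e4) + (-2)*rho(e1 e4), summed entrywise (1 is the identity matrix):
Answer: row 1: [1/6, 0, -10, -I]; row 2: [0, 1/6, I, 10]; row 3: [6, I, 1/6, 0]; row 4: [-I, -6, 0, 1/6]


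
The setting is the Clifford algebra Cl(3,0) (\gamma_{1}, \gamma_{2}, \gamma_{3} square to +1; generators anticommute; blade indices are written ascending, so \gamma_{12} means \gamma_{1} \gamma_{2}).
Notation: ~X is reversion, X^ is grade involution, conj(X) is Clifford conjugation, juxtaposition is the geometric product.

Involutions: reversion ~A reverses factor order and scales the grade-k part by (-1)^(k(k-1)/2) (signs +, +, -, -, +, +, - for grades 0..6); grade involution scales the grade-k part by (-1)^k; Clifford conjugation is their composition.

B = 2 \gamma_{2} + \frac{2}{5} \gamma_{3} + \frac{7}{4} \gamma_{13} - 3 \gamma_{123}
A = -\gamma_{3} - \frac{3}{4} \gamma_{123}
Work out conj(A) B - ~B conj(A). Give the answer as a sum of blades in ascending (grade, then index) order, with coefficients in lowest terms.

first term: -\frac{37}{20} - \frac{7}{4} \gamma_{1} - \frac{21}{16} \gamma_{2} - \frac{33}{10} \gamma_{12} + \frac{3}{2} \gamma_{13} - 2 \gamma_{23}
second term: \frac{53}{20} - \frac{7}{4} \gamma_{1} + \frac{21}{16} \gamma_{2} + \frac{27}{10} \gamma_{12} + \frac{3}{2} \gamma_{13} + 2 \gamma_{23}
Answer: -\frac{9}{2} - \frac{21}{8} \gamma_{2} - 6 \gamma_{12} - 4 \gamma_{23}


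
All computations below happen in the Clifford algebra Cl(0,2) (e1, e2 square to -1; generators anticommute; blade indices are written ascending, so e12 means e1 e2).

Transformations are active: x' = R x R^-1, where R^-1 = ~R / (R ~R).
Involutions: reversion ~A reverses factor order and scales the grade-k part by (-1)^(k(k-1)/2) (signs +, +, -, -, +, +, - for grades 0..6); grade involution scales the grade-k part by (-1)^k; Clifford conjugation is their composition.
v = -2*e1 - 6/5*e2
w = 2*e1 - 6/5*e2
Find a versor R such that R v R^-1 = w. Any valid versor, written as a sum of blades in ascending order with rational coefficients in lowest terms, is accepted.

Why this works: both vectors square to -136/25, so q(v) = q(w) and R = v + w = -12/5*e2 carries v to w — its own direction survives, the complement (v - w)/2 flips.
Answer: -12/5*e2


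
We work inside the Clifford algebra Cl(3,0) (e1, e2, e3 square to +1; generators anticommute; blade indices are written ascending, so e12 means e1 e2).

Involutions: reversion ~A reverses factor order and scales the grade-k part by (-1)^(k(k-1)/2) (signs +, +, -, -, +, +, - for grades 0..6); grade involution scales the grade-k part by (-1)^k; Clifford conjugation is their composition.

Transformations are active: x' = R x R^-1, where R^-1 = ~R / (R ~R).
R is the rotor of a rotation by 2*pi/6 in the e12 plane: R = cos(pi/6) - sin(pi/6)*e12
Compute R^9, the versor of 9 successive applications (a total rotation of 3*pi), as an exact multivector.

Because a rotor carries half the rotation angle, composing 9 copies of this e12-plane rotor multiplies the phase: 9*(pi/6) = 3*pi/2, hence R^9 = cos(3*pi/2) - sin(3*pi/2)*e12.
cos(3*pi/2) = 0 and sin(3*pi/2) = -1, so R^9 = e12. The net rotation is 1*pi (after discarding 1 full turn, each of which contributes a factor -1 to the rotor); the rotor keeps the half-angle phase exactly.
Answer: e12


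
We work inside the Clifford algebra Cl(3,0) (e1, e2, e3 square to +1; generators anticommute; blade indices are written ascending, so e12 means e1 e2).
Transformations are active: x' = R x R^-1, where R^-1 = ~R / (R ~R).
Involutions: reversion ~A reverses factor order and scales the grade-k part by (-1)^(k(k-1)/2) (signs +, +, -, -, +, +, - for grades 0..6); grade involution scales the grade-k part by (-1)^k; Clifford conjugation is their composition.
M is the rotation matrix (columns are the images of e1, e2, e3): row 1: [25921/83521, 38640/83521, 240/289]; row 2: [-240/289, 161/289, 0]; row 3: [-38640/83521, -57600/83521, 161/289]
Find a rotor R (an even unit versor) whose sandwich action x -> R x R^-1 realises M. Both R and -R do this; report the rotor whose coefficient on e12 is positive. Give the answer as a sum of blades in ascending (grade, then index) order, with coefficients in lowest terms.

Method: write R = a + b12*e12 + b13*e13 + b23*e23 with a^2 + b12^2 + b13^2 + b23^2 = 1 (so R^-1 = ~R). Expanding the columns R e_j ~R gives tr M = 4a^2 - 1 and, from the antisymmetric part, M21 - M12 = -4a*b12, M13 - M31 = 4a*b13, M32 - M23 = -4a*b23.
Here tr M = 118979/83521, so a^2 = (1 + tr M)/4 = 50625/83521 and a = ±225/289. Taking a = 225/289: M21 - M12 = -108000/83521, M13 - M31 = 108000/83521, M32 - M23 = -57600/83521, giving b12 = 120/289, b13 = 120/289, b23 = 64/289, i.e. R = 225/289 + 120/289*e12 + 120/289*e13 + 64/289*e23.
Its e12 coefficient is already positive.
Answer: 225/289 + 120/289*e12 + 120/289*e13 + 64/289*e23. Uniqueness: Spin(3) -> SO(3) maps R and -R to the same rotation of trace 118979/83521; fixing the sign of the e12 coefficient removes the ambiguity.


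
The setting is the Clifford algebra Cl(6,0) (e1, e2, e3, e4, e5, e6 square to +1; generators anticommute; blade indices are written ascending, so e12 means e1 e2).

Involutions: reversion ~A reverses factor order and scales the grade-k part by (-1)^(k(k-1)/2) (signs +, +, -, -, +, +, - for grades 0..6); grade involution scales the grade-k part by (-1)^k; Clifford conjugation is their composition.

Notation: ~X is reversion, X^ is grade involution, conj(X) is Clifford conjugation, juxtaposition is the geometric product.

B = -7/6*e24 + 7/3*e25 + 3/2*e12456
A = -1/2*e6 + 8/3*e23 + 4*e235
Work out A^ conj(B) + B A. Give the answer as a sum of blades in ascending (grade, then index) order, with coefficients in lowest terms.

first term: 28/3*e3 - 28/9*e34 + 56/9*e35 + 7/12*e246 - 7/6*e256 + 14/3*e345 - 3/4*e1245 + 6*e1346 + 4*e13456
second term: 28/3*e3 - 28/9*e34 + 56/9*e35 + 7/12*e246 - 7/6*e256 - 14/3*e345 - 3/4*e1245 - 6*e1346 + 4*e13456
Answer: 56/3*e3 - 56/9*e34 + 112/9*e35 + 7/6*e246 - 7/3*e256 - 3/2*e1245 + 8*e13456


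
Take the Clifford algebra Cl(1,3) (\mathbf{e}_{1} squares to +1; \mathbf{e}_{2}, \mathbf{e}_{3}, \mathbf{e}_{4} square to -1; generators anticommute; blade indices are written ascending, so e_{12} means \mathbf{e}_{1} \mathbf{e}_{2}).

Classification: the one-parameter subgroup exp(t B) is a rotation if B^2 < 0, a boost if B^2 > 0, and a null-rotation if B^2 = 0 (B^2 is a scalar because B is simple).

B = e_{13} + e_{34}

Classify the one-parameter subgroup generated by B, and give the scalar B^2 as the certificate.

B^2 term by term: the squares give (1)^2*(e_{13})^2 + (1)^2*(e_{34})^2 = 1*(+1) + 1*(-1) = 0 (each basis 2-blade squares to minus the product of its generators' squares); cross terms between blades sharing an index anticommute and cancel. So B^2 = 0.
Answer: null-rotation, certificate B^2 = 0. Certificate logic: 0 is a conjugation-invariant scalar, so its sign fixes rotation versus boost versus null-rotation outright.


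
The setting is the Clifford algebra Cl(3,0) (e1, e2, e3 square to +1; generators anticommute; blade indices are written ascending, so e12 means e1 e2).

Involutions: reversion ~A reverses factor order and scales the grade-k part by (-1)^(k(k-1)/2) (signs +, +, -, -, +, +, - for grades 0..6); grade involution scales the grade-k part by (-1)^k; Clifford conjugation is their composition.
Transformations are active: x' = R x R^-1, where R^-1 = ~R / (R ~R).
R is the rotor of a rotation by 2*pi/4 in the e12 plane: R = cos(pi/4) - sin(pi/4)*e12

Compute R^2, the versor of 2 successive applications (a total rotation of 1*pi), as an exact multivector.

Rotor phase runs at HALF the rotation angle; powers of one rotor simply add phase, so after 2 steps in e12 the phase is 2*pi/4 = pi/2 and R^2 = cos(pi/2) - sin(pi/2)*e12.
cos(pi/2) = 0 and sin(pi/2) = 1, so R^2 = -e12. The net rotation is 1*pi; the rotor keeps the half-angle phase exactly.
Answer: -e12


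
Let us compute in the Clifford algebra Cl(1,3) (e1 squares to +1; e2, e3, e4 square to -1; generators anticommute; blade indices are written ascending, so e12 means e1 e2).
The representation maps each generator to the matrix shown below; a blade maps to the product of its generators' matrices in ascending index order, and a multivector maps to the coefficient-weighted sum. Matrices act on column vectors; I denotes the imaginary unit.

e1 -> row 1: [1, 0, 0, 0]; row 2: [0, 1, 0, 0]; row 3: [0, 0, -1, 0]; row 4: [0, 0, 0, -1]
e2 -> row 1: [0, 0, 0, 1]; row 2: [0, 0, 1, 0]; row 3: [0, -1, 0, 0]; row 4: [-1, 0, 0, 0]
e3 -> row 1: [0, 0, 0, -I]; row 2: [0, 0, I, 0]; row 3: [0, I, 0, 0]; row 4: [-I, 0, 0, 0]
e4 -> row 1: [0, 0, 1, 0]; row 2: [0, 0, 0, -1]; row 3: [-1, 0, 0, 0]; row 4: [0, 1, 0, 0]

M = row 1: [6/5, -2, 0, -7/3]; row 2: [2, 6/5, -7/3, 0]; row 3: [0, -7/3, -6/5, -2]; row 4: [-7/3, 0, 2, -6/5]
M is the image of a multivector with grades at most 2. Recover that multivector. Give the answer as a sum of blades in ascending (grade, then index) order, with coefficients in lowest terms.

Method: the blade images are trace-orthogonal — tr(rho(e_A) rho(e_B)^-1) = 4 if A = B and 0 otherwise — and rho(e_A)^-1 = (e_A)^2 * rho(e_A) with (e_A)^2 = +1 or -1, so the coefficient of e_A in the preimage is (e_A)^2 * tr(M rho(e_A))/4.
Nonzero projections over blades of grade <= 2: e1: (e1)^2 = +1, tr(M rho(e1)) = 24/5, coefficient 6/5; e12: (e12)^2 = +1, tr(M rho(e12)) = -28/3, coefficient -7/3; e24: (e24)^2 = -1, tr(M rho(e24)) = 8, coefficient -2. Every other blade of grade <= 2 projects to 0.
Answer: 6/5*e1 - 7/3*e12 - 2*e24


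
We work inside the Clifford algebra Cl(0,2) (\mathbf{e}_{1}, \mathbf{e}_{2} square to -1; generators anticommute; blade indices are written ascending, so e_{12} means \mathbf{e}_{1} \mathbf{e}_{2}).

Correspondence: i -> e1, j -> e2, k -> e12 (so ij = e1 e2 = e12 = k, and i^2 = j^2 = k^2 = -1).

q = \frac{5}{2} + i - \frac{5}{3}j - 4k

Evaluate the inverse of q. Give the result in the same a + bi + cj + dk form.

In blades: q = \frac{5}{2} + e_{1} - \frac{5}{3} e_{2} - 4 e_{12}.
With qbar = \frac{5}{2} - e_{1} + \frac{5}{3} e_{2} + 4 e_{12} (scalar fixed, mapped units negated), q qbar = \frac{937}{36} (the sum of squared coefficients), so q^-1 = qbar / (\frac{937}{36}) = \frac{90}{937} - \frac{36}{937} e_{1} + \frac{60}{937} e_{2} + \frac{144}{937} e_{12}; translating back:
Answer: \frac{90}{937} - \frac{36}{937}i + \frac{60}{937}j + \frac{144}{937}k


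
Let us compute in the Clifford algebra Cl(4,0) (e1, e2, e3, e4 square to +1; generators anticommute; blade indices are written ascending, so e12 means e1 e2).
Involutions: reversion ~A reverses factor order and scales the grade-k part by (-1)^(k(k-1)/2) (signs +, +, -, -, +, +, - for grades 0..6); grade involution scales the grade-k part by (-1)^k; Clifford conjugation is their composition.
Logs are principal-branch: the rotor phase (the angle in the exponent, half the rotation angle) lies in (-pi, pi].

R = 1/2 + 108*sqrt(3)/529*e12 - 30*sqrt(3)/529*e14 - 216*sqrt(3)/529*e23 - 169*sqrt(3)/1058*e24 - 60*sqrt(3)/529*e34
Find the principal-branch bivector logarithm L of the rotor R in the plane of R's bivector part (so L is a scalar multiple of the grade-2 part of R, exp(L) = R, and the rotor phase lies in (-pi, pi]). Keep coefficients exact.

The scalar part of R is 1/2, and that scalar determines the rotor phase on the principal branch; recovering the unit plane as bivector-part over sine of the phase gives L = phase * plane.
Concretely: cos(phase) = 1/2 gives phase = ±pi/3, and since phase/sin(phase) is even the sign is immaterial: L = (phase/sin(phase)) * <R>_2 = (2*sqrt(3)*pi/9) * <R>_2.
Answer: 72*pi/529*e12 - 20*pi/529*e14 - 144*pi/529*e23 - 169*pi/1587*e24 - 40*pi/529*e34


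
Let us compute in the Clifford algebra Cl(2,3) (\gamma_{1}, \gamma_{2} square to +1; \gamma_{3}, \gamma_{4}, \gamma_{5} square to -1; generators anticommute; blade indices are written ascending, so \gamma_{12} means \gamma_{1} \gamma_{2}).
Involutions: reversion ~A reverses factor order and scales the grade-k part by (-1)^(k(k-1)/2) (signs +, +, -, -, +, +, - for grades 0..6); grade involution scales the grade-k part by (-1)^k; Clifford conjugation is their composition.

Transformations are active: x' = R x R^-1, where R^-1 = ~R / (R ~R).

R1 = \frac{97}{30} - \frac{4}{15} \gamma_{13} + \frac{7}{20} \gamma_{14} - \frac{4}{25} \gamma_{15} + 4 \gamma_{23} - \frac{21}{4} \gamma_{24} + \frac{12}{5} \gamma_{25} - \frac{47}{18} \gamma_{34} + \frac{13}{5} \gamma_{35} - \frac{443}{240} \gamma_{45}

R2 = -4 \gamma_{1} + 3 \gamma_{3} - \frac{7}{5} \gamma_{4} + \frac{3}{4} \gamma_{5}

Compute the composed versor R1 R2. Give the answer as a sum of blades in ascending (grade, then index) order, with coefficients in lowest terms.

Distribute over the terms of R2 (each basis-blade product reordered to ascending indices, repeated generators contracted through their squares):
R1 (-4 \gamma_{1}) = -\frac{194}{15} \gamma_{1} - \frac{16}{15} \gamma_{3} + \frac{7}{5} \gamma_{4} - \frac{16}{25} \gamma_{5} - 16 \gamma_{123} + 21 \gamma_{124} - \frac{48}{5} \gamma_{125} + \frac{94}{9} \gamma_{134} - \frac{52}{5} \gamma_{135} + \frac{443}{60} \gamma_{145}
R1 (3 \gamma_{3}) = \frac{4}{5} \gamma_{1} - 12 \gamma_{2} + \frac{97}{10} \gamma_{3} - \frac{47}{6} \gamma_{4} + \frac{39}{5} \gamma_{5} - \frac{21}{20} \gamma_{134} + \frac{12}{25} \gamma_{135} + \frac{63}{4} \gamma_{234} - \frac{36}{5} \gamma_{235} - \frac{443}{80} \gamma_{345}
R1 (-\frac{7}{5} \gamma_{4}) = \frac{49}{100} \gamma_{1} - \frac{147}{20} \gamma_{2} - \frac{329}{90} \gamma_{3} - \frac{679}{150} \gamma_{4} + \frac{3101}{1200} \gamma_{5} + \frac{28}{75} \gamma_{134} - \frac{28}{125} \gamma_{145} - \frac{28}{5} \gamma_{234} + \frac{84}{25} \gamma_{245} + \frac{91}{25} \gamma_{345}
R1 (\frac{3}{4} \gamma_{5}) = \frac{3}{25} \gamma_{1} - \frac{9}{5} \gamma_{2} - \frac{39}{20} \gamma_{3} + \frac{443}{320} \gamma_{4} + \frac{97}{40} \gamma_{5} - \frac{1}{5} \gamma_{135} + \frac{21}{80} \gamma_{145} + 3 \gamma_{235} - \frac{63}{16} \gamma_{245} - \frac{47}{24} \gamma_{345}
Summing the partial products and collecting blades:
Answer: -\frac{3457}{300} \gamma_{1} - \frac{423}{20} \gamma_{2} + \frac{109}{36} \gamma_{3} - \frac{15321}{1600} \gamma_{4} + \frac{14603}{1200} \gamma_{5} - 16 \gamma_{123} + 21 \gamma_{124} - \frac{48}{5} \gamma_{125} + \frac{8791}{900} \gamma_{134} - \frac{253}{25} \gamma_{135} + \frac{44531}{6000} \gamma_{145} + \frac{203}{20} \gamma_{234} - \frac{21}{5} \gamma_{235} - \frac{231}{400} \gamma_{245} - \frac{4627}{1200} \gamma_{345}


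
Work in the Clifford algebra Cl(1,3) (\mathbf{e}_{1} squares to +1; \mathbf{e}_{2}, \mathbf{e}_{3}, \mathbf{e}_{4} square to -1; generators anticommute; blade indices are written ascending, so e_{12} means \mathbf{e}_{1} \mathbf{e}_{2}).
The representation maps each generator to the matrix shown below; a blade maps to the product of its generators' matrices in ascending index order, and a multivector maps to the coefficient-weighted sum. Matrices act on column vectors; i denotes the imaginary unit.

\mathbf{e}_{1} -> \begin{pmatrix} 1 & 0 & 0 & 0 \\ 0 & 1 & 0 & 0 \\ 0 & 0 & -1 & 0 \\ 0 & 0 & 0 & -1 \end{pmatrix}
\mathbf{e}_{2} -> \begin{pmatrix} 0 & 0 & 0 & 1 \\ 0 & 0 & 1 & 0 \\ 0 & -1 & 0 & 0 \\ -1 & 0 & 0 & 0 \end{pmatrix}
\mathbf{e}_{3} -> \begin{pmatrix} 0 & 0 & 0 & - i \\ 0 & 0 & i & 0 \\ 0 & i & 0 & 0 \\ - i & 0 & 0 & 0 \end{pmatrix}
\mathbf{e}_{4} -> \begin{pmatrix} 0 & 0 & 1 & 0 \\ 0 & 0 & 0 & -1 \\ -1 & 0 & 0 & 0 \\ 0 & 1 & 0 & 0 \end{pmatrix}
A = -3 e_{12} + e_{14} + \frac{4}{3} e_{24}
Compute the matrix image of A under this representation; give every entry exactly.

Bivector images (products of the table entries): rho(e_{12}) = rho(\mathbf{e}_{1})rho(\mathbf{e}_{2}) = \begin{pmatrix} 0 & 0 & 0 & 1 \\ 0 & 0 & 1 & 0 \\ 0 & 1 & 0 & 0 \\ 1 & 0 & 0 & 0 \end{pmatrix}; rho(e_{14}) = rho(\mathbf{e}_{1})rho(\mathbf{e}_{4}) = \begin{pmatrix} 0 & 0 & 1 & 0 \\ 0 & 0 & 0 & -1 \\ 1 & 0 & 0 & 0 \\ 0 & -1 & 0 & 0 \end{pmatrix}; rho(e_{24}) = rho(\mathbf{e}_{2})rho(\mathbf{e}_{4}) = \begin{pmatrix} 0 & 1 & 0 & 0 \\ -1 & 0 & 0 & 0 \\ 0 & 0 & 0 & 1 \\ 0 & 0 & -1 & 0 \end{pmatrix}.
M = (-3)*rho(e_{12}) + (1)*rho(e_{14}) + (\frac{4}{3})*rho(e_{24}), summed entrywise:
Answer: \begin{pmatrix} 0 & \frac{4}{3} & 1 & -3 \\ - \frac{4}{3} & 0 & -3 & -1 \\ 1 & -3 & 0 & \frac{4}{3} \\ -3 & -1 & - \frac{4}{3} & 0 \end{pmatrix}


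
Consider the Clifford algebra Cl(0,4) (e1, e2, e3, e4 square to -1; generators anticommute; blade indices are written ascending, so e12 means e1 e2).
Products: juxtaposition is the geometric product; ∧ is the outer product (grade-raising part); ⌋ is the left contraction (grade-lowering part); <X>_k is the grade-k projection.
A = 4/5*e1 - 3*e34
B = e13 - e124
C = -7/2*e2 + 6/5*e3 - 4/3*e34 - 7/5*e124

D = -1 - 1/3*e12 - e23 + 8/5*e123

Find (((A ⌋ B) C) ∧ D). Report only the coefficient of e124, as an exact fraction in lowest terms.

step 1: -4/5*e3 + 4/5*e24
step 2: 24/25 + 28/25*e1 - 58/15*e4 - 58/15*e23 - 24/25*e234 + 28/25*e1234
step 3: -24/25 - 28/25*e1 + 58/15*e4 - 8/25*e12 + 218/75*e23 + 52/125*e123 + 58/45*e124 + 362/75*e234 + 76/15*e1234
Answer: 58/45


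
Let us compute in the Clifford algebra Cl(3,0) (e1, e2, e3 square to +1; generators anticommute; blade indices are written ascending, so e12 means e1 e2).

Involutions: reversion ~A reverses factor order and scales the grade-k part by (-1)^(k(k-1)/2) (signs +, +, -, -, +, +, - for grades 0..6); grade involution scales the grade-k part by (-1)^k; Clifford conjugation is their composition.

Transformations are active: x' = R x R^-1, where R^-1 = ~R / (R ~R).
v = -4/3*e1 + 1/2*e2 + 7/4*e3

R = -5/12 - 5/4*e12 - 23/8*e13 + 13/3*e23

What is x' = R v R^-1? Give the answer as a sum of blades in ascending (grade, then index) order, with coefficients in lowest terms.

~R = -5/12 + 5/4*e12 + 23/8*e13 - 13/3*e23, and R ~R = 16577/576, so R^-1 = ~R / (16577/576).
R v = -1469/288*e1 + 137/24*e2 - 323/48*e3 - 235/36*e123
Answer: -24107/49731*e1 - 65297/33154*e2 - 65519/66308*e3


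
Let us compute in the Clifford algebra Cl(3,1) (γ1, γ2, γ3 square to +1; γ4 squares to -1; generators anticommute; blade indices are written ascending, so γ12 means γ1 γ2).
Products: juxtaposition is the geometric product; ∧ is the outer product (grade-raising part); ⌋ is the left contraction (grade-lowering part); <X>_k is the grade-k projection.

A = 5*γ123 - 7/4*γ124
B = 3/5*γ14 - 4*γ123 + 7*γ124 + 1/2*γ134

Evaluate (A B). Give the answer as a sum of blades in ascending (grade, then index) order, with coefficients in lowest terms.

step 1: 31/4 + 21/20*γ2 - 7/8*γ23 + 5/2*γ24 - 28*γ34 + 3*γ234
Answer: 31/4 + 21/20*γ2 - 7/8*γ23 + 5/2*γ24 - 28*γ34 + 3*γ234


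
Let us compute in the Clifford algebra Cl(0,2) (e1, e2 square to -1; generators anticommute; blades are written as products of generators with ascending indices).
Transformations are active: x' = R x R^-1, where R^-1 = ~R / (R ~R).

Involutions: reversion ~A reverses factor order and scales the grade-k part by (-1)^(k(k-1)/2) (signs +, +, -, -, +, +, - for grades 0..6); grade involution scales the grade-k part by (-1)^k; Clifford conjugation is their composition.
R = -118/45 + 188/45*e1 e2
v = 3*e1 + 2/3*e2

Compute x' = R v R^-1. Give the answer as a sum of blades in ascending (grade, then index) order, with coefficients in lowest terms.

~R = -118/45 - 188/45*e1 e2, and R ~R = 49268/2025, so R^-1 = ~R / (49268/2025).
R v = -1438/135*e1 + 1456/135*e2
Answer: -26011/36951*e1 - 36846/12317*e2


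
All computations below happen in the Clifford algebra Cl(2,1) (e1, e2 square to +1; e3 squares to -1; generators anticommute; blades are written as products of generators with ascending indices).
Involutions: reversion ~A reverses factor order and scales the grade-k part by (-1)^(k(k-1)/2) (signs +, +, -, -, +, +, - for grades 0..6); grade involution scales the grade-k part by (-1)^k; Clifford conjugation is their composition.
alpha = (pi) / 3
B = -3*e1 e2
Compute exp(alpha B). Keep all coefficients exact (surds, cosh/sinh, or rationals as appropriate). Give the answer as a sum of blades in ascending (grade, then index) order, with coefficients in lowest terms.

B^2 = (-3)^2*(e1 e2)^2 = 9*(-1) = -9 (a basis 2-blade squares to minus the product of its generators' squares).
B^2 = -9 — since the square is negative, the closed form is circular: l = 3, alpha*l = pi, so exp(alpha B) = cos(pi) + (sin(pi)/3)*B = -1 + (0)*B.
Answer: -1


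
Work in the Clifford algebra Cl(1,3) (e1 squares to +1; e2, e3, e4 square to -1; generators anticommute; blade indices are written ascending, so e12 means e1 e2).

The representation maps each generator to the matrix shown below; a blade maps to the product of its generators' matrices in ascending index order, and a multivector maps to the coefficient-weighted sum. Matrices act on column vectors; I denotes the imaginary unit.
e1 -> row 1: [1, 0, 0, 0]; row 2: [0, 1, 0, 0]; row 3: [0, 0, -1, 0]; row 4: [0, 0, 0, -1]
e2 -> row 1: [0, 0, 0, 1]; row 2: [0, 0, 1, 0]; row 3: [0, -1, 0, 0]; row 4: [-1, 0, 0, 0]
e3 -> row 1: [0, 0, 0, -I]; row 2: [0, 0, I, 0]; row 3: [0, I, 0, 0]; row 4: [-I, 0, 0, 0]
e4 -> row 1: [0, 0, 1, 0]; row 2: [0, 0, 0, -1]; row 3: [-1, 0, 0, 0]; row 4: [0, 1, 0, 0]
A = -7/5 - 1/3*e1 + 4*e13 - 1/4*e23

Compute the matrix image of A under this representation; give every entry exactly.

Bivector images (products of the table entries): rho(e13) = rho(e1)rho(e3) = row 1: [0, 0, 0, -I]; row 2: [0, 0, I, 0]; row 3: [0, -I, 0, 0]; row 4: [I, 0, 0, 0]; rho(e23) = rho(e2)rho(e3) = row 1: [-I, 0, 0, 0]; row 2: [0, I, 0, 0]; row 3: [0, 0, -I, 0]; row 4: [0, 0, 0, I].
M = (-7/5)*1 + (-1/3)*rho(e1) + (4)*rho(e13) + (-1/4)*rho(e23), summed entrywise (1 is the identity matrix):
Answer: row 1: [-26/15 + I/4, 0, 0, -4*I]; row 2: [0, -26/15 - I/4, 4*I, 0]; row 3: [0, -4*I, -16/15 + I/4, 0]; row 4: [4*I, 0, 0, -16/15 - I/4]


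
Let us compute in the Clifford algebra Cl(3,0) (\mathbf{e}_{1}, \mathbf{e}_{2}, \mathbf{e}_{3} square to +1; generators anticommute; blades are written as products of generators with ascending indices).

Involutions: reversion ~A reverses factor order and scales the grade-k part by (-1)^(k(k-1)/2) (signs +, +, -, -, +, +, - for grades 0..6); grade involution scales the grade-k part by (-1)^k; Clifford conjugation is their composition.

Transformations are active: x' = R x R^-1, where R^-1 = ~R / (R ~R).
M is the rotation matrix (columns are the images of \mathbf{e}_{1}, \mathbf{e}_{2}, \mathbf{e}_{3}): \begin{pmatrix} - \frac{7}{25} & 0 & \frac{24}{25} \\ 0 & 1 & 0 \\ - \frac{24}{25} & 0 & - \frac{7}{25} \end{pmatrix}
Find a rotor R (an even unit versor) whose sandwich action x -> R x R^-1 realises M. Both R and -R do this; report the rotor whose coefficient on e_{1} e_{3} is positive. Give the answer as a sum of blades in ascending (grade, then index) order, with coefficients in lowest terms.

Method: write R = a + b12*e_{1} e_{2} + b13*e_{1} e_{3} + b23*e_{2} e_{3} with a^2 + b12^2 + b13^2 + b23^2 = 1 (so R^-1 = ~R). Expanding the columns R e_j ~R gives tr M = 4a^2 - 1 and, from the antisymmetric part, M21 - M12 = -4a*b12, M13 - M31 = 4a*b13, M32 - M23 = -4a*b23.
Here tr M = \frac{11}{25}, so a^2 = (1 + tr M)/4 = \frac{9}{25} and a = ±\frac{3}{5}. Taking a = \frac{3}{5}: M21 - M12 = 0, M13 - M31 = \frac{48}{25}, M32 - M23 = 0, giving b12 = 0, b13 = \frac{4}{5}, b23 = 0, i.e. R = \frac{3}{5} + \frac{4}{5} e_{1} e_{3}.
Its e_{1} e_{3} coefficient is already positive.
Answer: \frac{3}{5} + \frac{4}{5} e_{1} e_{3}. Key observation: the double cover Spin(3) -> SO(3) sends R and -R to the same matrix (trace \frac{11}{25} here), so the stated sign of the e_{1} e_{3} coefficient is what selects one sheet.


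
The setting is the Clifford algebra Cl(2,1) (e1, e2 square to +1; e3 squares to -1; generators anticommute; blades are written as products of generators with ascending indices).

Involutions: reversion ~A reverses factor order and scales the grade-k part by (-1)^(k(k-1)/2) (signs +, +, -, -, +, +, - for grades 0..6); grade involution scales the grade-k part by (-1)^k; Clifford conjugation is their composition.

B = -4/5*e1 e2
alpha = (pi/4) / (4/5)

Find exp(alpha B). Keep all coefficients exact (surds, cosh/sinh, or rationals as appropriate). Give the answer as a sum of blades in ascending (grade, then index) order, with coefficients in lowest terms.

B^2 = (-4/5)^2*(e1 e2)^2 = 16/25*(-1) = -16/25 (a basis 2-blade squares to minus the product of its generators' squares).
B^2 = -16/25 — B^2 < 0, so the exponential closes trigonometrically: l = 4/5, alpha*l = pi/4, so exp(alpha B) = cos(pi/4) + (sin(pi/4)/(4/5))*B = sqrt(2)/2 + (5*sqrt(2)/8)*B.
Answer: sqrt(2)/2 - sqrt(2)/2*e1 e2


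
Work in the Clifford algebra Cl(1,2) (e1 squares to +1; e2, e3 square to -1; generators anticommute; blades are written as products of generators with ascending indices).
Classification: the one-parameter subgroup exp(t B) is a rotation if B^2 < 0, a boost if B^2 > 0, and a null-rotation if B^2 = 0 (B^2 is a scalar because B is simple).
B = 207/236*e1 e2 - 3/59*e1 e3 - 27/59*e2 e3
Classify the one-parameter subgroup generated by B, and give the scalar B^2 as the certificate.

B^2 term by term: the squares give (207/236)^2*(e1 e2)^2 + (-3/59)^2*(e1 e3)^2 + (-27/59)^2*(e2 e3)^2 = 42849/55696*(+1) + 9/3481*(+1) + 729/3481*(-1) = 9/16 (each basis 2-blade squares to minus the product of its generators' squares); cross terms between blades sharing an index anticommute and cancel. So B^2 = 9/16.
Answer: boost, certificate B^2 = 9/16. The class reads off the invariant scalar 9/16 directly.


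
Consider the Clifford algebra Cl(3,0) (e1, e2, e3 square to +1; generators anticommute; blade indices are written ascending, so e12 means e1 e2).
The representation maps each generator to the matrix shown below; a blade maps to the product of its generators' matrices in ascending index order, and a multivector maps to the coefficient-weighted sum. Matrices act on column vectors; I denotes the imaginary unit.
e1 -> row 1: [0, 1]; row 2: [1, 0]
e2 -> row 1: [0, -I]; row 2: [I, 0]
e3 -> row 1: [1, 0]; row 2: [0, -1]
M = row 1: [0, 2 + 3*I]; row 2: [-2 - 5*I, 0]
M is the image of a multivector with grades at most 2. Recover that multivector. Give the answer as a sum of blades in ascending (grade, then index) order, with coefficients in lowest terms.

Method: 1, rho(e1), rho(e2), rho(e3) form a trace-orthogonal basis of the 2x2 complex matrices (tr(X Y) = 2 if X = Y, else 0), so M = m0*1 + m1*rho(e1) + m2*rho(e2) + m3*rho(e3) with m0 = tr(M)/2 = 0, m1 = tr(M rho(e1))/2 = -I, m2 = tr(M rho(e2))/2 = -4 + 2*I, m3 = tr(M rho(e3))/2 = 0.
Multiplying table entries, the bivector images are rho(e12) = I*rho(e3), rho(e13) = -I*rho(e2), rho(e23) = I*rho(e1); with real blade coefficients the real parts of m0..m3 are the coefficients of 1, e1, e2, e3 and the imaginary parts give the bivectors (e23: Im m1, e13: -Im m2, e12: Im m3).
Answer: -4*e2 - 2*e13 - e23


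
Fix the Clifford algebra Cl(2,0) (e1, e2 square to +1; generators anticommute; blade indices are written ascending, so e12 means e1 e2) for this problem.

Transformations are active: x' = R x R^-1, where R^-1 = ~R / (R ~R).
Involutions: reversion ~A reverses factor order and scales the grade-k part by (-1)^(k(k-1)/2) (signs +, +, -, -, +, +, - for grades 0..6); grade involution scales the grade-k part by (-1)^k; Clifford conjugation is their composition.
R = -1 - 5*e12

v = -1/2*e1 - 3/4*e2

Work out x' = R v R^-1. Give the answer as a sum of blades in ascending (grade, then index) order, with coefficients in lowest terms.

~R = -1 + 5*e12, and R ~R = 26, so R^-1 = ~R / (26).
R v = 17/4*e1 - 7/4*e2
Answer: 9/52*e1 + 23/26*e2


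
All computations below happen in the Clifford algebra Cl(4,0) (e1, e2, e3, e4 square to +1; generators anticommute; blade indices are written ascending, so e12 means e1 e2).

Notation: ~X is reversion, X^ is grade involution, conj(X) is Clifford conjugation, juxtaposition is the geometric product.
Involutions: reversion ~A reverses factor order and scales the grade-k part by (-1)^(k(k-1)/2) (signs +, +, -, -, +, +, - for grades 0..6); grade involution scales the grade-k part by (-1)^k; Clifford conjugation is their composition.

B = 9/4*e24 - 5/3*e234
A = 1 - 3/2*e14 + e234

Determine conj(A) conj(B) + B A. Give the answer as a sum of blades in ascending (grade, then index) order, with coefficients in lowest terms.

first term: 5/3 - 9/4*e3 + 27/8*e12 - 9/4*e24 - 5/2*e123 - 5/3*e234
second term: 5/3 + 9/4*e3 - 27/8*e12 + 9/4*e24 - 5/2*e123 - 5/3*e234
Answer: 10/3 - 5*e123 - 10/3*e234


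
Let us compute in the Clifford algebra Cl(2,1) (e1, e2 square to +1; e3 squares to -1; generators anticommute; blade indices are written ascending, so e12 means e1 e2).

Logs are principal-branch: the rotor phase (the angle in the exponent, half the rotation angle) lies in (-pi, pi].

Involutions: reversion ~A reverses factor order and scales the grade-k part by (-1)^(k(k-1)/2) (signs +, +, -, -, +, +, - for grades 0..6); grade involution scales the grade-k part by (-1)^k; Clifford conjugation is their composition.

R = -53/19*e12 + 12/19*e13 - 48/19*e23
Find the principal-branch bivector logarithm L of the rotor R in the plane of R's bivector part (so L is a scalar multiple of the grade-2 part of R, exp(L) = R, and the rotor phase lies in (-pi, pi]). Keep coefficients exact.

The scalar part of R is 0, which pins the rotor phase on the principal branch; dividing the bivector part by the sine of that phase recovers the unit plane, and L is the phase times that plane.
Concretely: cos(phase) = 0 gives phase = ±pi/2, and since phase/sin(phase) is even the sign is immaterial: L = (phase/sin(phase)) * <R>_2 = (pi/2) * <R>_2.
Answer: -53*pi/38*e12 + 6*pi/19*e13 - 24*pi/19*e23


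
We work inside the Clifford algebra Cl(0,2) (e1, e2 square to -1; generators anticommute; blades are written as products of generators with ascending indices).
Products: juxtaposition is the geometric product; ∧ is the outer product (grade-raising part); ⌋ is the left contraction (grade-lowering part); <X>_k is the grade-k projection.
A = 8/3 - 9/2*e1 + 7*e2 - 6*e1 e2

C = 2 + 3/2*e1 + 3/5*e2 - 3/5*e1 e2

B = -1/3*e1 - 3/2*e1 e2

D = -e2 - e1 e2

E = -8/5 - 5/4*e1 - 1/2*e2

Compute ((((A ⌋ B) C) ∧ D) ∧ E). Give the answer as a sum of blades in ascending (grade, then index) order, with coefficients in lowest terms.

step 1: -21/2 - 205/18*e1 - 27/4*e2 - 4*e1 e2
step 2: -34/15 - 2887/90*e1 - 979/30*e2 + 191/120*e1 e2
step 3: 34/15*e2 + 3091/90*e1 e2
step 4: -272/75*e2 - 23453/450*e1 e2
Answer: -272/75*e2 - 23453/450*e1 e2


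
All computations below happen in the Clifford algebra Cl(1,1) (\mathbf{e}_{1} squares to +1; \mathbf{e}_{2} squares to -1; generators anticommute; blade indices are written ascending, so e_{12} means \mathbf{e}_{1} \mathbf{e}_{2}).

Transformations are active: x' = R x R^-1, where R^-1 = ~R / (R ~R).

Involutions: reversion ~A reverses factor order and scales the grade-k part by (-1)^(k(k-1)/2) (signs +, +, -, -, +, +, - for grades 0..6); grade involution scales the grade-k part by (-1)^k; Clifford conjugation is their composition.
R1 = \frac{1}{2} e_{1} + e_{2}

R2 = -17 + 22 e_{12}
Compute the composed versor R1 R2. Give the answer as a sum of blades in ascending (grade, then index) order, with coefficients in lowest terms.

Distribute over the terms of R1 (each basis-blade product reordered to ascending indices, repeated generators contracted through their squares):
(\frac{1}{2} e_{1}) R2 = -\frac{17}{2} e_{1} + 11 e_{2}
(e_{2}) R2 = 22 e_{1} - 17 e_{2}
Summing the partial products and collecting blades:
Answer: \frac{27}{2} e_{1} - 6 e_{2}


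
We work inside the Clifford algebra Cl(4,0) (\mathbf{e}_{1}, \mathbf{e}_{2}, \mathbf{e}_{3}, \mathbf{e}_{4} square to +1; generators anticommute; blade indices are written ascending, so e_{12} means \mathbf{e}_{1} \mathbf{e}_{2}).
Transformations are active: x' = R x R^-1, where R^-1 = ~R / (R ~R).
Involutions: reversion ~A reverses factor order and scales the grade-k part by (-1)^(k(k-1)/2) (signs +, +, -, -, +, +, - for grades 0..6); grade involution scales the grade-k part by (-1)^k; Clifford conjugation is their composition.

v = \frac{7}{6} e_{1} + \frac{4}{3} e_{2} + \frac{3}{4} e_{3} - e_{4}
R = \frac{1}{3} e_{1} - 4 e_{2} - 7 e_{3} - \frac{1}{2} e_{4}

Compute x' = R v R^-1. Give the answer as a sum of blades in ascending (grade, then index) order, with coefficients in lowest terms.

~R = \frac{1}{3} e_{1} - 4 e_{2} - 7 e_{3} - \frac{1}{2} e_{4}, and R ~R = \frac{2353}{36}, so R^-1 = ~R / (\frac{2353}{36}).
R v = -\frac{349}{36} + \frac{46}{9} e_{12} + \frac{101}{12} e_{13} + \frac{1}{4} e_{14} + \frac{19}{3} e_{23} + \frac{14}{3} e_{24} + \frac{59}{8} e_{34}
Answer: -\frac{17867}{14118} e_{1} - \frac{1036}{7059} e_{2} + \frac{12485}{9412} e_{3} + \frac{2702}{2353} e_{4}
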